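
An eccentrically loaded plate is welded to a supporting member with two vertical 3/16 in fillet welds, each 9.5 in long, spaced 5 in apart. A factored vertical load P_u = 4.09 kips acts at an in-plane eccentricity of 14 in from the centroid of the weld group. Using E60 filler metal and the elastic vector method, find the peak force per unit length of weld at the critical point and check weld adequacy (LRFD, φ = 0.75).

E60XX → F_EXX = 60 ksi.
Total weld length L_w = 19 in. Treat welds as unit-width lines.
Polar moment about centroid: J = 2[d³/12 + d(b/2)²] = 2[9.5³/12 + 9.5×2.5²] = 261.6 in³.
Direct shear f_v = P/L_w = 4.09 / 19 = 0.2153 kip/in (vertical).
Torsion M = P·e = 4.09 × 14 = 57.26 kip·in.
Critical point at (x, y) = (2.5, 4.75) from centroid. f_tx = M·y/J = 1.04 kip/in; f_ty = M·x/J = 0.5471 kip/in.
Resultant f_max = √[f_tx² + (f_v + f_ty)²] = √[1.04² + (0.2153 + 0.5471)²] = 1.289 kip/in.
Capacity per unit length: φr_n = 0.75 × 0.6 × 60 × (0.707 × 0.1875) = 3.579 kip/in.
1.289 ≤ 3.579 → adequate.

f_max ≈ 1.29 kip/in; adequate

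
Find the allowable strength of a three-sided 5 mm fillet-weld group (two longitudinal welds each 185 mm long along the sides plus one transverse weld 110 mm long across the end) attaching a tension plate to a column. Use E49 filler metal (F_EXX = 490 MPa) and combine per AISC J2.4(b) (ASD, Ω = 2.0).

t_e = 0.707 × 5 = 3.535 mm.
R_nwl = 0.6 × 490 × 3.535 × 370 × 10⁻³ = 384.5 kN (longitudinal, 2 welds).
R_nwt = 0.6 × 490 × 3.535 × 110 × 10⁻³ = 114.3 kN (transverse, base value).
(i) R_nwl + R_nwt = 498.9 kN; (ii) 0.85 R_nwl + 1.5 R_nwt = 498.3 kN.
R_n = max = 498.9 kN [governs: (i)]; R_n/Ω = 249.4 kN.

R_n/Ω ≈ 249 kN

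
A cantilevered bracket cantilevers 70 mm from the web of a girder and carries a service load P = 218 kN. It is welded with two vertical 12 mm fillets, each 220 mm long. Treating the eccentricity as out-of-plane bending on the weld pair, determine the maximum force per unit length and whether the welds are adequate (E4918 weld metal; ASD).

f_max ≈ 1070 N/mm; adequate

E49XX → F_EXX = 490 MPa.
L_w = 2 × 220 = 440 mm; section modulus (unit throat) S = 2 × L²/6 = 16130 mm².
Direct shear f_v = P/L_w = 218×10³/440 = 495.5 N/mm.
Moment M = P × e = 218×10³ × 70 = 15260000 N·mm; bending f_b = M/S = 945.9 N/mm.
f_max = √(f_v² + f_b²) = √(495.5² + 945.9²) = 1068 N/mm.
r_n/Ω = (1/2.0) × 0.6 × 490 × (0.707 × 12) = 1247 N/mm → adequate.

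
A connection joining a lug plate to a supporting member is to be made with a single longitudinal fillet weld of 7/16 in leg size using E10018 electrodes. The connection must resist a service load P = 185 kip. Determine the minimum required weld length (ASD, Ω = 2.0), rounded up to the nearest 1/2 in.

E100XX → F_EXX = 100 ksi.
Throat t_e = 0.707 × 0.4375 = 0.3093 in.
r_n/Ω = (0.6 × 100 × 0.3093) / 2.0 = 9.279 kip/in.
L_req = P / (r_n/Ω) = 185 / 9.279 = 19.94 in total.
Round up → use L = 20 in.

L = 20 in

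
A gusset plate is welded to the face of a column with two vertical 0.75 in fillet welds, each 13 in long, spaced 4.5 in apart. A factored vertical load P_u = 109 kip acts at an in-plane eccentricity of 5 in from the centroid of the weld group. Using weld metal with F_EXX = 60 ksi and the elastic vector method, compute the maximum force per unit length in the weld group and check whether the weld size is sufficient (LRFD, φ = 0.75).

Total weld length L_w = 26 in. Treat welds as unit-width lines.
Polar moment about centroid: J = 2[d³/12 + d(b/2)²] = 2[13³/12 + 13×2.25²] = 497.8 in³.
Direct shear f_v = P/L_w = 109 / 26 = 4.192 kip/in (vertical).
Torsion M = P·e = 109 × 5 = 545 kip·in.
Critical point at (x, y) = (2.25, 6.5) from centroid. f_tx = M·y/J = 7.116 kip/in; f_ty = M·x/J = 2.463 kip/in.
Resultant f_max = √[f_tx² + (f_v + f_ty)²] = √[7.116² + (4.192 + 2.463)²] = 9.744 kip/in.
Capacity per unit length: φr_n = 0.75 × 0.6 × 60 × (0.707 × 0.75) = 14.32 kip/in.
9.744 ≤ 14.32 → adequate.

f_max ≈ 9.74 kip/in; adequate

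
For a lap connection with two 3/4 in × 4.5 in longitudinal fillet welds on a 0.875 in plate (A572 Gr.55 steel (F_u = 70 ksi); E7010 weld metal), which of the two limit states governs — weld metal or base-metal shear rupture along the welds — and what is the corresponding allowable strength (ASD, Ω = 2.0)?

E70XX → F_EXX = 70 ksi.
t_e = 0.707 × 0.75 = 0.5302 in; L = 9 in.
Weld metal: R_n/Ω = (1/2.0) × 0.6 × 70 × 0.5302 × 9 = 100.2 kip.
Base metal (shear rupture): R_n/Ω = (1/2.0) × 0.6 × 70 × 0.875 × 9 = 165.4 kip.
Governing: weld metal.

R_n/Ω ≈ 100 kip (weld metal governs)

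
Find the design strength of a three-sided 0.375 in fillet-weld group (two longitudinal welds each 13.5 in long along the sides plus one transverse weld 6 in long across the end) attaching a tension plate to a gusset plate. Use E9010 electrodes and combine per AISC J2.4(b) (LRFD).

φR_n ≈ 354 kips

E90XX → F_EXX = 90 ksi.
t_e = 0.707 × 0.375 = 0.2651 in.
R_nwl = 0.6 × 90 × 0.2651 × 27 = 386.6 kips (longitudinal, 2 welds).
R_nwt = 0.6 × 90 × 0.2651 × 6 = 85.9 kips (transverse, base value).
(i) R_nwl + R_nwt = 472.5 kips; (ii) 0.85 R_nwl + 1.5 R_nwt = 457.4 kips.
R_n = max = 472.5 kips [governs: (i)]; φR_n = 354.3 kips.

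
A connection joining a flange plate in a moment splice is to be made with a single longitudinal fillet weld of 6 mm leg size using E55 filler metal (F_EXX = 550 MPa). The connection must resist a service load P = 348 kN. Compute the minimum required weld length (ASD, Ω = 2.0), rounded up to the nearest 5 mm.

Throat t_e = 0.707 × 6 = 4.242 mm.
r_n/Ω = (0.6 × 550 × 4.242) / 2.0 = 699.9 N/mm = 0.6999 kN/mm.
L_req = P / (r_n/Ω) = 348 / 0.6999 = 497.2 mm total.
Round up → use L = 500 mm.

L = 500 mm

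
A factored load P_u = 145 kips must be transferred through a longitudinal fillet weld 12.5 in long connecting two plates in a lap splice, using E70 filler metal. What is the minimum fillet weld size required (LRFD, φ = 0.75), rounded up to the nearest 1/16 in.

E70XX → F_EXX = 70 ksi.
Total weld length L = 12.5 in.
Required throat t_e = P_u / (φ × 0.6 F_EXX × L) = 145 / (0.75 × 0.6 × 70 × 12.5) = 0.3683 in.
Required leg w = t_e / 0.707 = 0.5209 in → use 9/16 in.

w = 9/16 in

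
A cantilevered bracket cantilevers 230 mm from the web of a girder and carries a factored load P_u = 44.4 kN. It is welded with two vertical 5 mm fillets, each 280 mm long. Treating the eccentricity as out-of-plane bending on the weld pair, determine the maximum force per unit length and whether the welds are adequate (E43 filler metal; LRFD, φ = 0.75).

f_max ≈ 399 N/mm; adequate

E43XX → F_EXX = 430 MPa.
L_w = 2 × 280 = 560 mm; section modulus (unit throat) S = 2 × L²/6 = 26130 mm².
Direct shear f_v = P/L_w = 44.4×10³/560 = 79.29 N/mm.
Moment M = P × e = 44.4×10³ × 230 = 10212000 N·mm; bending f_b = M/S = 390.8 N/mm.
f_max = √(f_v² + f_b²) = √(79.29² + 390.8²) = 398.7 N/mm.
φr_n = 0.75 × 0.6 × 430 × (0.707 × 5) = 684 N/mm → adequate.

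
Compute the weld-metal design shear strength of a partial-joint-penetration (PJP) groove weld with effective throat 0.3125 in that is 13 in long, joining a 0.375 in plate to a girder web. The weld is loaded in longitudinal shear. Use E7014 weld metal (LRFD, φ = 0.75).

E70XX → F_EXX = 70 ksi.
Effective throat (given) t_e = 0.3125 in.
A_we = 0.3125 × 13 = 4.062 in².
F_nw = 0.6 F_EXX = 42 ksi.
φR_n = 0.75 × 42 × 4.062 = 128 kips.

φR_n ≈ 128 kips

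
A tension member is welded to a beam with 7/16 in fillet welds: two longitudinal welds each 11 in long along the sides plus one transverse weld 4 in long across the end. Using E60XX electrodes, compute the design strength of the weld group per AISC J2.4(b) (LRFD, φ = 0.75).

E60XX → F_EXX = 60 ksi.
t_e = 0.707 × 0.4375 = 0.3093 in.
R_nwl = 0.6 × 60 × 0.3093 × 22 = 245 kips (longitudinal, 2 welds).
R_nwt = 0.6 × 60 × 0.3093 × 4 = 44.54 kips (transverse, base value).
(i) R_nwl + R_nwt = 289.5 kips; (ii) 0.85 R_nwl + 1.5 R_nwt = 275 kips.
R_n = max = 289.5 kips [governs: (i)]; φR_n = 217.1 kips.

φR_n ≈ 217 kips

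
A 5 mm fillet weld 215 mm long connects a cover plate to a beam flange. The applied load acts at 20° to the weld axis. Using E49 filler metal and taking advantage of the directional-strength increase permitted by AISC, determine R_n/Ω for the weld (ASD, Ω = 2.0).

E49XX → F_EXX = 490 MPa.
t_e = 0.707 × 5 = 3.535 mm; A_we = 3.535 × 215 = 760 mm².
Directional factor: 1.0 + 0.5 sin^1.5(20°) = 1.1.
F_nw = 0.6 × 490 × 1.1 = 323.4 MPa.
R_n/Ω = (323.4 × 760) / 2.0 × 10⁻³ = 122.9 kN.

R_n/Ω ≈ 123 kN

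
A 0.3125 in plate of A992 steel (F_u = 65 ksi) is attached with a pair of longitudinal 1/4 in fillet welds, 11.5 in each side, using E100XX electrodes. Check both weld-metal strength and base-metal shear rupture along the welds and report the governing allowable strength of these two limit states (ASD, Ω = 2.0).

E100XX → F_EXX = 100 ksi.
t_e = 0.707 × 0.25 = 0.1767 in; L = 23 in.
Weld metal: R_n/Ω = (1/2.0) × 0.6 × 100 × 0.1767 × 23 = 122 kips.
Base metal (shear rupture): R_n/Ω = (1/2.0) × 0.6 × 65 × 0.3125 × 23 = 140.2 kips.
Governing: weld metal.

R_n/Ω ≈ 122 kips (weld metal governs)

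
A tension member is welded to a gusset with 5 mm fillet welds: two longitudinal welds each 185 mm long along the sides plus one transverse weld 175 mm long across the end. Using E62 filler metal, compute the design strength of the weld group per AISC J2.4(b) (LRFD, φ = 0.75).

φR_n ≈ 569 kN

E62XX → F_EXX = 620 MPa.
t_e = 0.707 × 5 = 3.535 mm.
R_nwl = 0.6 × 620 × 3.535 × 370 × 10⁻³ = 486.6 kN (longitudinal, 2 welds).
R_nwt = 0.6 × 620 × 3.535 × 175 × 10⁻³ = 230.1 kN (transverse, base value).
(i) R_nwl + R_nwt = 716.7 kN; (ii) 0.85 R_nwl + 1.5 R_nwt = 758.8 kN.
R_n = max = 758.8 kN [governs: (ii)]; φR_n = 569.1 kN.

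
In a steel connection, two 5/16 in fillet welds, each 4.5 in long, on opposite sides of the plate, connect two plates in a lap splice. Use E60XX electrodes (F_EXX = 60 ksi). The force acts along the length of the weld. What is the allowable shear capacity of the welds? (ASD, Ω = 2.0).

Effective throat t_e = 0.707 × 0.3125 = 0.2209 in.
Total length L = 9 in; A_we = 0.2209 × 9 = 1.988 in².
F_nw = 0.6 F_EXX = 0.6 × 60 = 36 ksi.
R_n = 36 × 1.988 = 71.58 kip; R_n/Ω = 71.58/2.0 = 35.79 kip.

R_n/Ω ≈ 35.8 kip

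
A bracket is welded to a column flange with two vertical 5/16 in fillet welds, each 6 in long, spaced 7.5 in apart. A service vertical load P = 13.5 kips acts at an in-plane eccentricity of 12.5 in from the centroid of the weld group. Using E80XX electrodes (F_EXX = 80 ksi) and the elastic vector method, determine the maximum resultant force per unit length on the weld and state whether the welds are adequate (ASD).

f_max ≈ 4.89 kip/in; adequate

Total weld length L_w = 12 in. Treat welds as unit-width lines.
Polar moment about centroid: J = 2[d³/12 + d(b/2)²] = 2[6³/12 + 6×3.75²] = 204.8 in³.
Direct shear f_v = P/L_w = 13.5 / 12 = 1.125 kip/in (vertical).
Torsion M = P·e = 13.5 × 12.5 = 168.75 kip·in.
Critical point at (x, y) = (3.75, 3) from centroid. f_tx = M·y/J = 2.473 kip/in; f_ty = M·x/J = 3.091 kip/in.
Resultant f_max = √[f_tx² + (f_v + f_ty)²] = √[2.473² + (1.125 + 3.091)²] = 4.887 kip/in.
Capacity per unit length: r_n/Ω = (1/2.0) × 0.6 × 80 × (0.707 × 0.3125) = 5.302 kip/in.
4.887 ≤ 5.302 → adequate.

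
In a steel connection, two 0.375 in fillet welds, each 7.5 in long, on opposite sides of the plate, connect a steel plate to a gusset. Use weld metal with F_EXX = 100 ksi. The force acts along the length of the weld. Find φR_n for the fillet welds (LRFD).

Effective throat t_e = 0.707 × 0.375 = 0.2651 in.
Total length L = 15 in; A_we = 0.2651 × 15 = 3.977 in².
F_nw = 0.6 F_EXX = 0.6 × 100 = 60 ksi.
φR_n = 0.75 × 60 × 3.977 = 179 kips.

φR_n ≈ 179 kips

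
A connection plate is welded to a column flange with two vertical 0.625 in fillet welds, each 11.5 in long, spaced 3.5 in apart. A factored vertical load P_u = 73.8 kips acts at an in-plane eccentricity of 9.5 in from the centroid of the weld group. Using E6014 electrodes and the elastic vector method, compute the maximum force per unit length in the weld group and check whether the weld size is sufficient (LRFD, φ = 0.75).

f_max ≈ 14.3 kip/in; NOT adequate

E60XX → F_EXX = 60 ksi.
Total weld length L_w = 23 in. Treat welds as unit-width lines.
Polar moment about centroid: J = 2[d³/12 + d(b/2)²] = 2[11.5³/12 + 11.5×1.75²] = 323.9 in³.
Direct shear f_v = P/L_w = 73.8 / 23 = 3.209 kip/in (vertical).
Torsion M = P·e = 73.8 × 9.5 = 701.1 kip·in.
Critical point at (x, y) = (1.75, 5.75) from centroid. f_tx = M·y/J = 12.45 kip/in; f_ty = M·x/J = 3.788 kip/in.
Resultant f_max = √[f_tx² + (f_v + f_ty)²] = √[12.45² + (3.209 + 3.788)²] = 14.28 kip/in.
Capacity per unit length: φr_n = 0.75 × 0.6 × 60 × (0.707 × 0.625) = 11.93 kip/in.
14.28 > 11.93 → NOT adequate.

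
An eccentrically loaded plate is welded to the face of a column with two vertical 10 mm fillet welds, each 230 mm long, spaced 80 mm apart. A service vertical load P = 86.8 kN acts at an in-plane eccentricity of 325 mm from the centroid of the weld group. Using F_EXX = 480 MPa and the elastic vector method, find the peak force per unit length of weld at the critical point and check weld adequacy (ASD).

Total weld length L_w = 460 mm. Treat welds as unit-width lines.
Polar moment about centroid: J = 2[d³/12 + d(b/2)²] = 2[230³/12 + 230×40²] = 2764000 mm³.
Direct shear f_v = P/L_w = 86.8×10³ / 460 = 188.7 N/mm (vertical).
Torsion M = P·e = 86.8×10³ × 325 = 28210000 N·mm.
Critical point at (x, y) = (40, 115) from centroid. f_tx = M·y/J = 1174 N/mm; f_ty = M·x/J = 408.3 N/mm.
Resultant f_max = √[f_tx² + (f_v + f_ty)²] = √[1174² + (188.7 + 408.3)²] = 1317 N/mm.
Capacity per unit length: r_n/Ω = (1/2.0) × 0.6 × 480 × (0.707 × 10) = 1018 N/mm.
1317 > 1018 → NOT adequate.

f_max ≈ 1320 N/mm; NOT adequate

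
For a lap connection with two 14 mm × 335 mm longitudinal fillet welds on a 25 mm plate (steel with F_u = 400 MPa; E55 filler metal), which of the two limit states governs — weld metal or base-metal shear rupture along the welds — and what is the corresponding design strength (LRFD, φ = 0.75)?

φR_n ≈ 1640 kN (weld metal governs)

E55XX → F_EXX = 550 MPa.
t_e = 0.707 × 14 = 9.898 mm; L = 670 mm.
Weld metal: φR_n = 0.75 × 0.6 × 550 × 9.898 × 670 × 10⁻³ = 1641 kN.
Base metal (shear rupture): φR_n = 0.75 × 0.6 × 400 × 25 × 670 × 10⁻³ = 3015 kN.
Governing: weld metal.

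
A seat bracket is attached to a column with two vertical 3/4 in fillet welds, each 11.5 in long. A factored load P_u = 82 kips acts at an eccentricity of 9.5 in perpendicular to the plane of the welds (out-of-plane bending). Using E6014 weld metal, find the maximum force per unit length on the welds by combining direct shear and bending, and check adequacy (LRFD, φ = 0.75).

E60XX → F_EXX = 60 ksi.
L_w = 2 × 11.5 = 23 in; section modulus (unit throat) S = 2 × L²/6 = 44.08 in².
Direct shear f_v = P/L_w = 82/23 = 3.565 kip/in.
Moment M = P × e = 82 × 9.5 = 779 kip·in; bending f_b = M/S = 17.67 kip/in.
f_max = √(f_v² + f_b²) = √(3.565² + 17.67²) = 18.03 kip/in.
φr_n = 0.75 × 0.6 × 60 × (0.707 × 0.75) = 14.32 kip/in → NOT adequate.

f_max ≈ 18 kip/in; NOT adequate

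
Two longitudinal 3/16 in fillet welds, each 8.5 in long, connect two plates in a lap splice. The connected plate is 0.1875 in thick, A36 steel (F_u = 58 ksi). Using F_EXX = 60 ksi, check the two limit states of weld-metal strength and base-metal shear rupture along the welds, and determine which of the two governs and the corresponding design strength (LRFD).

φR_n ≈ 60.8 kip (weld metal governs)

t_e = 0.707 × 0.1875 = 0.1326 in; L = 17 in.
Weld metal: φR_n = 0.75 × 0.6 × 60 × 0.1326 × 17 = 60.85 kip.
Base metal (shear rupture): φR_n = 0.75 × 0.6 × 58 × 0.1875 × 17 = 83.19 kip.
Governing: weld metal.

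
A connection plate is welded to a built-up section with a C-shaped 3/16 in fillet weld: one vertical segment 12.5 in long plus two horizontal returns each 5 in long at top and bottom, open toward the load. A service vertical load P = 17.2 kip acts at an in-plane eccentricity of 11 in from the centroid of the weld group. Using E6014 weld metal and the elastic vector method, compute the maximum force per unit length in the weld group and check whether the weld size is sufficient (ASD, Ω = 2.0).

E60XX → F_EXX = 60 ksi.
Total weld length L_w = 22.5 in. Treat welds as unit-width lines.
Centroid: x̄ = 2×5×2.5 / 22.5 = 1.111 in from the vertical weld.
Polar moment about centroid: J = I_x + I_y = [12.5³/12 + 2×5×6.25²] + [12.5×1.111² + 2(5³/12 + 5×1.389²)] = 608.9 in³.
Direct shear f_v = P/L_w = 17.2 / 22.5 = 0.7644 kip/in (vertical).
Torsion M = P·e = 17.2 × 11 = 189.2 kip·in.
Critical point at (x, y) = (3.889, 6.25) from centroid. f_tx = M·y/J = 1.942 kip/in; f_ty = M·x/J = 1.208 kip/in.
Resultant f_max = √[f_tx² + (f_v + f_ty)²] = √[1.942² + (0.7644 + 1.208)²] = 2.768 kip/in.
Capacity per unit length: r_n/Ω = (1/2.0) × 0.6 × 60 × (0.707 × 0.1875) = 2.386 kip/in.
2.768 > 2.386 → NOT adequate.

f_max ≈ 2.77 kip/in; NOT adequate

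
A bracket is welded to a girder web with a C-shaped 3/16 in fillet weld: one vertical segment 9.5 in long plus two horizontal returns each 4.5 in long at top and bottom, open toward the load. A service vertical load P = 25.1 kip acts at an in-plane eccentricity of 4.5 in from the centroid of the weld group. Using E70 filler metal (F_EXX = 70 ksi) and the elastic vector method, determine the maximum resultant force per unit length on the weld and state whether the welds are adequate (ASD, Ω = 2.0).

Total weld length L_w = 18.5 in. Treat welds as unit-width lines.
Centroid: x̄ = 2×4.5×2.25 / 18.5 = 1.095 in from the vertical weld.
Polar moment about centroid: J = I_x + I_y = [9.5³/12 + 2×4.5×4.75²] + [9.5×1.095² + 2(4.5³/12 + 4.5×1.155²)] = 313.1 in³.
Direct shear f_v = P/L_w = 25.1 / 18.5 = 1.357 kip/in (vertical).
Torsion M = P·e = 25.1 × 4.5 = 112.95 kip·in.
Critical point at (x, y) = (3.405, 4.75) from centroid. f_tx = M·y/J = 1.714 kip/in; f_ty = M·x/J = 1.229 kip/in.
Resultant f_max = √[f_tx² + (f_v + f_ty)²] = √[1.714² + (1.357 + 1.229)²] = 3.102 kip/in.
Capacity per unit length: r_n/Ω = (1/2.0) × 0.6 × 70 × (0.707 × 0.1875) = 2.784 kip/in.
3.102 > 2.784 → NOT adequate.

f_max ≈ 3.1 kip/in; NOT adequate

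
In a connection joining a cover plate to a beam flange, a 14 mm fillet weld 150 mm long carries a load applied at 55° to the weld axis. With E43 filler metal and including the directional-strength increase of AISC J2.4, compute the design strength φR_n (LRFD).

φR_n ≈ 394 kN

E43XX → F_EXX = 430 MPa.
t_e = 0.707 × 14 = 9.898 mm; A_we = 9.898 × 150 = 1485 mm².
Directional factor: 1.0 + 0.5 sin^1.5(55°) = 1.371.
F_nw = 0.6 × 430 × 1.371 = 353.6 MPa.
φR_n = 0.75 × 353.6 × 1485 × 10⁻³ = 393.8 kN.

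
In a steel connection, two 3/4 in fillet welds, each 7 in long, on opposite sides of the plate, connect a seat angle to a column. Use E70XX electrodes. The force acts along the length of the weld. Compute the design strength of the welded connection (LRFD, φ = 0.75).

φR_n ≈ 234 kip

E70XX → F_EXX = 70 ksi.
Effective throat t_e = 0.707 × 0.75 = 0.5302 in.
Total length L = 14 in; A_we = 0.5302 × 14 = 7.423 in².
F_nw = 0.6 F_EXX = 0.6 × 70 = 42 ksi.
φR_n = 0.75 × 42 × 7.423 = 233.8 kip.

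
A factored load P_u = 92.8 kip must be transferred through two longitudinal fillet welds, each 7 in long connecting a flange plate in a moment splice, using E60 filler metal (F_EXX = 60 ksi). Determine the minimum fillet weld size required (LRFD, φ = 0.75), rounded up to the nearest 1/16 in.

Total weld length L = 14 in.
Required throat t_e = P_u / (φ × 0.6 F_EXX × L) = 92.8 / (0.75 × 0.6 × 60 × 14) = 0.2455 in.
Required leg w = t_e / 0.707 = 0.3472 in → use 3/8 in.

w = 3/8 in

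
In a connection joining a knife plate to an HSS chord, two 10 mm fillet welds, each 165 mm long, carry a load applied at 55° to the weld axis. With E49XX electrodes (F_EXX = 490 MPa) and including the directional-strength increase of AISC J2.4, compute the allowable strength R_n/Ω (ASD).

t_e = 0.707 × 10 = 7.07 mm; A_we = 7.07 × 330 = 2333 mm².
Directional factor: 1.0 + 0.5 sin^1.5(55°) = 1.371.
F_nw = 0.6 × 490 × 1.371 = 403 MPa.
R_n/Ω = (403 × 2333) / 2.0 × 10⁻³ = 470.1 kN.

R_n/Ω ≈ 470 kN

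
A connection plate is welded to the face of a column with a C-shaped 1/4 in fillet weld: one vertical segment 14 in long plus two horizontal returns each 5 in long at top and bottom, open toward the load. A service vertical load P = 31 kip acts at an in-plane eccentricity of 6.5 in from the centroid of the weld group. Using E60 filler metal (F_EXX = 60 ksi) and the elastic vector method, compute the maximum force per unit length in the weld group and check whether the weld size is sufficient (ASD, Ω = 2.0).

Total weld length L_w = 24 in. Treat welds as unit-width lines.
Centroid: x̄ = 2×5×2.5 / 24 = 1.042 in from the vertical weld.
Polar moment about centroid: J = I_x + I_y = [14³/12 + 2×5×7²] + [14×1.042² + 2(5³/12 + 5×1.458²)] = 776 in³.
Direct shear f_v = P/L_w = 31 / 24 = 1.292 kip/in (vertical).
Torsion M = P·e = 31 × 6.5 = 201.5 kip·in.
Critical point at (x, y) = (3.958, 7) from centroid. f_tx = M·y/J = 1.818 kip/in; f_ty = M·x/J = 1.028 kip/in.
Resultant f_max = √[f_tx² + (f_v + f_ty)²] = √[1.818² + (1.292 + 1.028)²] = 2.947 kip/in.
Capacity per unit length: r_n/Ω = (1/2.0) × 0.6 × 60 × (0.707 × 0.25) = 3.181 kip/in.
2.947 ≤ 3.181 → adequate.

f_max ≈ 2.95 kip/in; adequate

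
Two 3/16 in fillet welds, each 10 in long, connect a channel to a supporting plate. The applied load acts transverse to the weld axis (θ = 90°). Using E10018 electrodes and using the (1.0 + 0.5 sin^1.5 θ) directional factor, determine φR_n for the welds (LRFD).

φR_n ≈ 179 kip

E100XX → F_EXX = 100 ksi.
t_e = 0.707 × 0.1875 = 0.1326 in; A_we = 0.1326 × 20 = 2.651 in².
Directional factor: 1.0 + 0.5 sin^1.5(90°) = 1.5.
F_nw = 0.6 × 100 × 1.5 = 90 ksi.
φR_n = 0.75 × 90 × 2.651 = 179 kip.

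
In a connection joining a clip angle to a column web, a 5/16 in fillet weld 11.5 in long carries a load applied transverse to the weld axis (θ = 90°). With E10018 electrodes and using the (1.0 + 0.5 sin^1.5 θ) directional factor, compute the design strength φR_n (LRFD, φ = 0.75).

E100XX → F_EXX = 100 ksi.
t_e = 0.707 × 0.3125 = 0.2209 in; A_we = 0.2209 × 11.5 = 2.541 in².
Directional factor: 1.0 + 0.5 sin^1.5(90°) = 1.5.
F_nw = 0.6 × 100 × 1.5 = 90 ksi.
φR_n = 0.75 × 90 × 2.541 = 171.5 kip.

φR_n ≈ 172 kip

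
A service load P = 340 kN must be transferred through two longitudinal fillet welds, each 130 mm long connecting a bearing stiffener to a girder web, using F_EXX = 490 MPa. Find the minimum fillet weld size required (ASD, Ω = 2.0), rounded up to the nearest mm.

Total weld length L = 260 mm.
Required throat t_e = P × Ω / (0.6 F_EXX × L) = 340 × 2.0 / (0.6 × 490 × 260 × 10⁻³) = 8.896 mm.
Required leg w = t_e / 0.707 = 12.58 mm → use 13 mm.

w = 13 mm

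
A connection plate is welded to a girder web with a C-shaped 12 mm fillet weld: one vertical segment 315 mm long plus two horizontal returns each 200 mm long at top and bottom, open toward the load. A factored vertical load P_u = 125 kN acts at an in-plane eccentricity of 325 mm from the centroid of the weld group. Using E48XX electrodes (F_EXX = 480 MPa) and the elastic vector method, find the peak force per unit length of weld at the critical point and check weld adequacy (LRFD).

Total weld length L_w = 715 mm. Treat welds as unit-width lines.
Centroid: x̄ = 2×200×100 / 715 = 55.94 mm from the vertical weld.
Polar moment about centroid: J = I_x + I_y = [315³/12 + 2×200×157.5²] + [315×55.94² + 2(200³/12 + 200×44.06²)] = 15620000 mm³.
Direct shear f_v = P/L_w = 125×10³ / 715 = 174.8 N/mm (vertical).
Torsion M = P·e = 125×10³ × 325 = 40625000 N·mm.
Critical point at (x, y) = (144.1, 157.5) from centroid. f_tx = M·y/J = 409.6 N/mm; f_ty = M·x/J = 374.6 N/mm.
Resultant f_max = √[f_tx² + (f_v + f_ty)²] = √[409.6² + (174.8 + 374.6)²] = 685.3 N/mm.
Capacity per unit length: φr_n = 0.75 × 0.6 × 480 × (0.707 × 12) = 1833 N/mm.
685.3 ≤ 1833 → adequate.

f_max ≈ 685 N/mm; adequate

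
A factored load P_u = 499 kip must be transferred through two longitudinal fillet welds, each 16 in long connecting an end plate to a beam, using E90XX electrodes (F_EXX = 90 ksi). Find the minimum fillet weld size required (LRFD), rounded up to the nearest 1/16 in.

Total weld length L = 32 in.
Required throat t_e = P_u / (φ × 0.6 F_EXX × L) = 499 / (0.75 × 0.6 × 90 × 32) = 0.385 in.
Required leg w = t_e / 0.707 = 0.5446 in → use 9/16 in.

w = 9/16 in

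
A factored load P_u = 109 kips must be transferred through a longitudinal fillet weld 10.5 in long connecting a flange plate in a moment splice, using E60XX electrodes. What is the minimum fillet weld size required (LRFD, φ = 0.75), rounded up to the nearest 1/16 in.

w = 9/16 in

E60XX → F_EXX = 60 ksi.
Total weld length L = 10.5 in.
Required throat t_e = P_u / (φ × 0.6 F_EXX × L) = 109 / (0.75 × 0.6 × 60 × 10.5) = 0.3845 in.
Required leg w = t_e / 0.707 = 0.5438 in → use 9/16 in.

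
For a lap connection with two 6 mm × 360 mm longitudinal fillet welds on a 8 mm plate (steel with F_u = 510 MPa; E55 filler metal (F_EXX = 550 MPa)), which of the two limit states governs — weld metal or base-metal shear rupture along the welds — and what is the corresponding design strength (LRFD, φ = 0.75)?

φR_n ≈ 756 kN (weld metal governs)

t_e = 0.707 × 6 = 4.242 mm; L = 720 mm.
Weld metal: φR_n = 0.75 × 0.6 × 550 × 4.242 × 720 × 10⁻³ = 755.9 kN.
Base metal (shear rupture): φR_n = 0.75 × 0.6 × 510 × 8 × 720 × 10⁻³ = 1322 kN.
Governing: weld metal.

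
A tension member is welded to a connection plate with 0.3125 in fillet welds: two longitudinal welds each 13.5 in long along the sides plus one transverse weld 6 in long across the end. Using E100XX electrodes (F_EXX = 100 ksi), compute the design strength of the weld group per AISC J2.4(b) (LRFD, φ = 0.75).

φR_n ≈ 328 kip

t_e = 0.707 × 0.3125 = 0.2209 in.
R_nwl = 0.6 × 100 × 0.2209 × 27 = 357.9 kip (longitudinal, 2 welds).
R_nwt = 0.6 × 100 × 0.2209 × 6 = 79.54 kip (transverse, base value).
(i) R_nwl + R_nwt = 437.5 kip; (ii) 0.85 R_nwl + 1.5 R_nwt = 423.5 kip.
R_n = max = 437.5 kip [governs: (i)]; φR_n = 328.1 kip.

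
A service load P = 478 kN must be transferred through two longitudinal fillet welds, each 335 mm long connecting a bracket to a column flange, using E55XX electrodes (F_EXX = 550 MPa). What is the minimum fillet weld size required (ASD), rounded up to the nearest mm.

w = 7 mm

Total weld length L = 670 mm.
Required throat t_e = P × Ω / (0.6 F_EXX × L) = 478 × 2.0 / (0.6 × 550 × 670 × 10⁻³) = 4.324 mm.
Required leg w = t_e / 0.707 = 6.116 mm → use 7 mm.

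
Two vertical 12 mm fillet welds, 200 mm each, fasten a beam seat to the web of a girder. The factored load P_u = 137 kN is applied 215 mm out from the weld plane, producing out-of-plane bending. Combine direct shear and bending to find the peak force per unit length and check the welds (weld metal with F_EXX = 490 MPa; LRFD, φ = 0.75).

f_max ≈ 2240 N/mm; NOT adequate

L_w = 2 × 200 = 400 mm; section modulus (unit throat) S = 2 × L²/6 = 13330 mm².
Direct shear f_v = P/L_w = 137×10³/400 = 342.5 N/mm.
Moment M = P × e = 137×10³ × 215 = 29455000 N·mm; bending f_b = M/S = 2209 N/mm.
f_max = √(f_v² + f_b²) = √(342.5² + 2209²) = 2236 N/mm.
φr_n = 0.75 × 0.6 × 490 × (0.707 × 12) = 1871 N/mm → NOT adequate.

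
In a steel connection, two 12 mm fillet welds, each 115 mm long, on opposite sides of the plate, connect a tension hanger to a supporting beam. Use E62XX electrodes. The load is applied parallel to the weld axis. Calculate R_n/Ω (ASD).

E62XX → F_EXX = 620 MPa.
Effective throat t_e = 0.707 × 12 = 8.484 mm.
Total length L = 230 mm; A_we = 8.484 × 230 = 1951 mm².
F_nw = 0.6 F_EXX = 0.6 × 620 = 372 MPa.
R_n = 372 × 1951 × 10⁻³ = 725.9 kN; R_n/Ω = 725.9/2.0 = 362.9 kN.

R_n/Ω ≈ 363 kN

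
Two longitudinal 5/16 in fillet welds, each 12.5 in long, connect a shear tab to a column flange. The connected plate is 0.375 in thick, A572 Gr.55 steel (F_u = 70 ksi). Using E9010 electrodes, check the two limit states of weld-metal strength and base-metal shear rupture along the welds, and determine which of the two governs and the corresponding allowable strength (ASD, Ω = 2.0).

E90XX → F_EXX = 90 ksi.
t_e = 0.707 × 0.3125 = 0.2209 in; L = 25 in.
Weld metal: R_n/Ω = (1/2.0) × 0.6 × 90 × 0.2209 × 25 = 149.1 kips.
Base metal (shear rupture): R_n/Ω = (1/2.0) × 0.6 × 70 × 0.375 × 25 = 196.9 kips.
Governing: weld metal.

R_n/Ω ≈ 149 kips (weld metal governs)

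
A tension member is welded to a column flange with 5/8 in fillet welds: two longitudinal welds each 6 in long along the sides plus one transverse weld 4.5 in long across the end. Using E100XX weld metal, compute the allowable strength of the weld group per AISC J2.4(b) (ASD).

E100XX → F_EXX = 100 ksi.
t_e = 0.707 × 0.625 = 0.4419 in.
R_nwl = 0.6 × 100 × 0.4419 × 12 = 318.1 kips (longitudinal, 2 welds).
R_nwt = 0.6 × 100 × 0.4419 × 4.5 = 119.3 kips (transverse, base value).
(i) R_nwl + R_nwt = 437.5 kips; (ii) 0.85 R_nwl + 1.5 R_nwt = 449.4 kips.
R_n = max = 449.4 kips [governs: (ii)]; R_n/Ω = 224.7 kips.

R_n/Ω ≈ 225 kips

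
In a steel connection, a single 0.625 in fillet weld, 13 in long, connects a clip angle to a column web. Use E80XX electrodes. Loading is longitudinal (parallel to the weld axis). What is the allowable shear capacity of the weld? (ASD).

E80XX → F_EXX = 80 ksi.
Effective throat t_e = 0.707 × 0.625 = 0.4419 in.
Total length L = 13 in; A_we = 0.4419 × 13 = 5.744 in².
F_nw = 0.6 F_EXX = 0.6 × 80 = 48 ksi.
R_n = 48 × 5.744 = 275.7 kips; R_n/Ω = 275.7/2.0 = 137.9 kips.

R_n/Ω ≈ 138 kips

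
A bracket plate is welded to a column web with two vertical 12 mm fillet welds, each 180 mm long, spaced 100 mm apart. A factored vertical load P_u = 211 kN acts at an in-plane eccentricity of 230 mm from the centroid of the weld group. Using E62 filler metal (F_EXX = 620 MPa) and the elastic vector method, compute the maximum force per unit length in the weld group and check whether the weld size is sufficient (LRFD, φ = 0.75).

Total weld length L_w = 360 mm. Treat welds as unit-width lines.
Polar moment about centroid: J = 2[d³/12 + d(b/2)²] = 2[180³/12 + 180×50²] = 1872000 mm³.
Direct shear f_v = P/L_w = 211×10³ / 360 = 586.1 N/mm (vertical).
Torsion M = P·e = 211×10³ × 230 = 48530000 N·mm.
Critical point at (x, y) = (50, 90) from centroid. f_tx = M·y/J = 2333 N/mm; f_ty = M·x/J = 1296 N/mm.
Resultant f_max = √[f_tx² + (f_v + f_ty)²] = √[2333² + (586.1 + 1296)²] = 2998 N/mm.
Capacity per unit length: φr_n = 0.75 × 0.6 × 620 × (0.707 × 12) = 2367 N/mm.
2998 > 2367 → NOT adequate.

f_max ≈ 3000 N/mm; NOT adequate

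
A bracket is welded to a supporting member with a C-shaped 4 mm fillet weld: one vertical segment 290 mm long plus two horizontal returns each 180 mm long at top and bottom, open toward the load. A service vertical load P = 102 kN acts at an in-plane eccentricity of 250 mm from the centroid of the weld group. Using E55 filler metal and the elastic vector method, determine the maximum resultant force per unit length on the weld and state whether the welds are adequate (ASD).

f_max ≈ 536 N/mm; NOT adequate

E55XX → F_EXX = 550 MPa.
Total weld length L_w = 650 mm. Treat welds as unit-width lines.
Centroid: x̄ = 2×180×90 / 650 = 49.85 mm from the vertical weld.
Polar moment about centroid: J = I_x + I_y = [290³/12 + 2×180×145²] + [290×49.85² + 2(180³/12 + 180×40.15²)] = 11870000 mm³.
Direct shear f_v = P/L_w = 102×10³ / 650 = 156.9 N/mm (vertical).
Torsion M = P·e = 102×10³ × 250 = 25500000 N·mm.
Critical point at (x, y) = (130.2, 145) from centroid. f_tx = M·y/J = 311.4 N/mm; f_ty = M·x/J = 279.5 N/mm.
Resultant f_max = √[f_tx² + (f_v + f_ty)²] = √[311.4² + (156.9 + 279.5)²] = 536.1 N/mm.
Capacity per unit length: r_n/Ω = (1/2.0) × 0.6 × 550 × (0.707 × 4) = 466.6 N/mm.
536.1 > 466.6 → NOT adequate.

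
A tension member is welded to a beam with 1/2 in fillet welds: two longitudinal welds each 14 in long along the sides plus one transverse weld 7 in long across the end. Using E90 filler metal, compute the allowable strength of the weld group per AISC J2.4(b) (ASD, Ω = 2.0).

E90XX → F_EXX = 90 ksi.
t_e = 0.707 × 0.5 = 0.3535 in.
R_nwl = 0.6 × 90 × 0.3535 × 28 = 534.5 kip (longitudinal, 2 welds).
R_nwt = 0.6 × 90 × 0.3535 × 7 = 133.6 kip (transverse, base value).
(i) R_nwl + R_nwt = 668.1 kip; (ii) 0.85 R_nwl + 1.5 R_nwt = 654.8 kip.
R_n = max = 668.1 kip [governs: (i)]; R_n/Ω = 334.1 kip.

R_n/Ω ≈ 334 kip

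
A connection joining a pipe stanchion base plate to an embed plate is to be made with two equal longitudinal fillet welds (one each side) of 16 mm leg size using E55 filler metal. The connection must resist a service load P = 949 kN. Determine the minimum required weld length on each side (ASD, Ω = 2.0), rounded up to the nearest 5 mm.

L = 255 mm on each side

E55XX → F_EXX = 550 MPa.
Throat t_e = 0.707 × 16 = 11.31 mm.
r_n/Ω = (0.6 × 550 × 11.31) / 2.0 = 1866 N/mm = 1.866 kN/mm.
L_req = P / (r_n/Ω) = 949 / 1.866 = 508.4 mm total.
Per side: 508.4 / 2 = 254.2 mm.
Round up → use L = 255 mm on each side.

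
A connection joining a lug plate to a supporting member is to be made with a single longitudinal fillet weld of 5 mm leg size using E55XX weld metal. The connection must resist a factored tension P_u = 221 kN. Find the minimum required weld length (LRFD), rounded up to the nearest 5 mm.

L = 255 mm

E55XX → F_EXX = 550 MPa.
Throat t_e = 0.707 × 5 = 3.535 mm.
φr_n = 0.75 × 0.6 × 550 × 3.535 × 10⁻³ = 0.8749 kN/mm.
L_req = P_u / φr_n = 221 / 0.8749 = 252.6 mm total.
Round up → use L = 255 mm.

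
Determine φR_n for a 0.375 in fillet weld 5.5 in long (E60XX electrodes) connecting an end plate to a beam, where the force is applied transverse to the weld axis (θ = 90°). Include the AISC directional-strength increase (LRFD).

φR_n ≈ 59.1 kip

E60XX → F_EXX = 60 ksi.
t_e = 0.707 × 0.375 = 0.2651 in; A_we = 0.2651 × 5.5 = 1.458 in².
Directional factor: 1.0 + 0.5 sin^1.5(90°) = 1.5.
F_nw = 0.6 × 60 × 1.5 = 54 ksi.
φR_n = 0.75 × 54 × 1.458 = 59.06 kip.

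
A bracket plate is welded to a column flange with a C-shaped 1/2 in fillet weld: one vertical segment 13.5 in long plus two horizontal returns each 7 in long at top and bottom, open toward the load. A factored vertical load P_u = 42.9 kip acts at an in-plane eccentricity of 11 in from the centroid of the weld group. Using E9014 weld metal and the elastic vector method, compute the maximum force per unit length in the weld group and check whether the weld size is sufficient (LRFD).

E90XX → F_EXX = 90 ksi.
Total weld length L_w = 27.5 in. Treat welds as unit-width lines.
Centroid: x̄ = 2×7×3.5 / 27.5 = 1.782 in from the vertical weld.
Polar moment about centroid: J = I_x + I_y = [13.5³/12 + 2×7×6.75²] + [13.5×1.782² + 2(7³/12 + 7×1.718²)] = 984.3 in³.
Direct shear f_v = P/L_w = 42.9 / 27.5 = 1.56 kip/in (vertical).
Torsion M = P·e = 42.9 × 11 = 471.9 kip·in.
Critical point at (x, y) = (5.218, 6.75) from centroid. f_tx = M·y/J = 3.236 kip/in; f_ty = M·x/J = 2.502 kip/in.
Resultant f_max = √[f_tx² + (f_v + f_ty)²] = √[3.236² + (1.56 + 2.502)²] = 5.193 kip/in.
Capacity per unit length: φr_n = 0.75 × 0.6 × 90 × (0.707 × 0.5) = 14.32 kip/in.
5.193 ≤ 14.32 → adequate.

f_max ≈ 5.19 kip/in; adequate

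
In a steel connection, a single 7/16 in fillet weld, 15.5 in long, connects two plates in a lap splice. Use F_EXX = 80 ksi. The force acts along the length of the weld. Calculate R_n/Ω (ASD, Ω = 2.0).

R_n/Ω ≈ 115 kip

Effective throat t_e = 0.707 × 0.4375 = 0.3093 in.
Total length L = 15.5 in; A_we = 0.3093 × 15.5 = 4.794 in².
F_nw = 0.6 F_EXX = 0.6 × 80 = 48 ksi.
R_n = 48 × 4.794 = 230.1 kip; R_n/Ω = 230.1/2.0 = 115.1 kip.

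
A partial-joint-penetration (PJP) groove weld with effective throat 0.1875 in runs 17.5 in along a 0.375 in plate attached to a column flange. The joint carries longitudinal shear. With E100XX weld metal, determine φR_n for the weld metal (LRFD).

E100XX → F_EXX = 100 ksi.
Effective throat (given) t_e = 0.1875 in.
A_we = 0.1875 × 17.5 = 3.281 in².
F_nw = 0.6 F_EXX = 60 ksi.
φR_n = 0.75 × 60 × 3.281 = 147.7 kips.

φR_n ≈ 148 kips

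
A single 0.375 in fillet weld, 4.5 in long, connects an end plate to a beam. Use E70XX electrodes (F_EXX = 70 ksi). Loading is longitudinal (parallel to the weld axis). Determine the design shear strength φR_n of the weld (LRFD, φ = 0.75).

φR_n ≈ 37.6 kip

Effective throat t_e = 0.707 × 0.375 = 0.2651 in.
Total length L = 4.5 in; A_we = 0.2651 × 4.5 = 1.193 in².
F_nw = 0.6 F_EXX = 0.6 × 70 = 42 ksi.
φR_n = 0.75 × 42 × 1.193 = 37.58 kip.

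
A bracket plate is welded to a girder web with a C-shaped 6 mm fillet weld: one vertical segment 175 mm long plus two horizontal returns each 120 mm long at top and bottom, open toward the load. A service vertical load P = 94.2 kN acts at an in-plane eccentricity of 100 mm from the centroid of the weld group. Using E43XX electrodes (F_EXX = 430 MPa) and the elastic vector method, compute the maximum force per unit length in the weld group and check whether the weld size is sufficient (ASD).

f_max ≈ 574 N/mm; NOT adequate

Total weld length L_w = 415 mm. Treat welds as unit-width lines.
Centroid: x̄ = 2×120×60 / 415 = 34.7 mm from the vertical weld.
Polar moment about centroid: J = I_x + I_y = [175³/12 + 2×120×87.5²] + [175×34.7² + 2(120³/12 + 120×25.3²)] = 2936000 mm³.
Direct shear f_v = P/L_w = 94.2×10³ / 415 = 227 N/mm (vertical).
Torsion M = P·e = 94.2×10³ × 100 = 9420000 N·mm.
Critical point at (x, y) = (85.3, 87.5) from centroid. f_tx = M·y/J = 280.7 N/mm; f_ty = M·x/J = 273.6 N/mm.
Resultant f_max = √[f_tx² + (f_v + f_ty)²] = √[280.7² + (227 + 273.6)²] = 574 N/mm.
Capacity per unit length: r_n/Ω = (1/2.0) × 0.6 × 430 × (0.707 × 6) = 547.2 N/mm.
574 > 547.2 → NOT adequate.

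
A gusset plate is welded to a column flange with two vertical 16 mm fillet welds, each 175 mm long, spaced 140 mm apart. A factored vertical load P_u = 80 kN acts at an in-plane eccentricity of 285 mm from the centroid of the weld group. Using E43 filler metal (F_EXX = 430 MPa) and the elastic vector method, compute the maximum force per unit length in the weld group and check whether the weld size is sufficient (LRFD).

Total weld length L_w = 350 mm. Treat welds as unit-width lines.
Polar moment about centroid: J = 2[d³/12 + d(b/2)²] = 2[175³/12 + 175×70²] = 2608000 mm³.
Direct shear f_v = P/L_w = 80×10³ / 350 = 228.6 N/mm (vertical).
Torsion M = P·e = 80×10³ × 285 = 22800000 N·mm.
Critical point at (x, y) = (70, 87.5) from centroid. f_tx = M·y/J = 764.9 N/mm; f_ty = M·x/J = 611.9 N/mm.
Resultant f_max = √[f_tx² + (f_v + f_ty)²] = √[764.9² + (228.6 + 611.9)²] = 1136 N/mm.
Capacity per unit length: φr_n = 0.75 × 0.6 × 430 × (0.707 × 16) = 2189 N/mm.
1136 ≤ 2189 → adequate.

f_max ≈ 1140 N/mm; adequate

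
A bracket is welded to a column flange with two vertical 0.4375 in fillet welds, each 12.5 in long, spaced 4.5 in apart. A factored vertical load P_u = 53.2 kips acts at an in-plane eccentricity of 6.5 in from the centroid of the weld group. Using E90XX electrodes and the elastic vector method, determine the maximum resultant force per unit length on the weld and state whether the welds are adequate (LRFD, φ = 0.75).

E90XX → F_EXX = 90 ksi.
Total weld length L_w = 25 in. Treat welds as unit-width lines.
Polar moment about centroid: J = 2[d³/12 + d(b/2)²] = 2[12.5³/12 + 12.5×2.25²] = 452.1 in³.
Direct shear f_v = P/L_w = 53.2 / 25 = 2.128 kip/in (vertical).
Torsion M = P·e = 53.2 × 6.5 = 345.8 kip·in.
Critical point at (x, y) = (2.25, 6.25) from centroid. f_tx = M·y/J = 4.781 kip/in; f_ty = M·x/J = 1.721 kip/in.
Resultant f_max = √[f_tx² + (f_v + f_ty)²] = √[4.781² + (2.128 + 1.721)²] = 6.138 kip/in.
Capacity per unit length: φr_n = 0.75 × 0.6 × 90 × (0.707 × 0.4375) = 12.53 kip/in.
6.138 ≤ 12.53 → adequate.

f_max ≈ 6.14 kip/in; adequate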